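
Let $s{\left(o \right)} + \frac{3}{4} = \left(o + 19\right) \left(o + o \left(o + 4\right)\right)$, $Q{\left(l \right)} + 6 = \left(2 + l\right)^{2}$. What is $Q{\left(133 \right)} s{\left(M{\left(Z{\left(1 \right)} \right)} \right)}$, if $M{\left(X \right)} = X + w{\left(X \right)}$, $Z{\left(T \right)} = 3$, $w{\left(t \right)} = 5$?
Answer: $\frac{204581151}{4} \approx 5.1145 \cdot 10^{7}$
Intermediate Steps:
$M{\left(X \right)} = 5 + X$ ($M{\left(X \right)} = X + 5 = 5 + X$)
$Q{\left(l \right)} = -6 + \left(2 + l\right)^{2}$
$s{\left(o \right)} = - \frac{3}{4} + \left(19 + o\right) \left(o + o \left(4 + o\right)\right)$ ($s{\left(o \right)} = - \frac{3}{4} + \left(o + 19\right) \left(o + o \left(o + 4\right)\right) = - \frac{3}{4} + \left(19 + o\right) \left(o + o \left(4 + o\right)\right)$)
$Q{\left(133 \right)} s{\left(M{\left(Z{\left(1 \right)} \right)} \right)} = \left(-6 + \left(2 + 133\right)^{2}\right) \left(- \frac{3}{4} + \left(5 + 3\right)^{3} + 24 \left(5 + 3\right)^{2} + 95 \left(5 + 3\right)\right) = \left(-6 + 135^{2}\right) \left(- \frac{3}{4} + 8^{3} + 24 \cdot 8^{2} + 95 \cdot 8\right) = \left(-6 + 18225\right) \left(- \frac{3}{4} + 512 + 24 \cdot 64 + 760\right) = 18219 \left(- \frac{3}{4} + 512 + 1536 + 760\right) = 18219 \cdot \frac{11229}{4} = \frac{204581151}{4}$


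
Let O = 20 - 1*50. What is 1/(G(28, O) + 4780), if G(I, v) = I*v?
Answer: 1/3940 ≈ 0.00025381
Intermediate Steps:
O = -30 (O = 20 - 50 = -30)
1/(G(28, O) + 4780) = 1/(28*(-30) + 4780) = 1/(-840 + 4780) = 1/3940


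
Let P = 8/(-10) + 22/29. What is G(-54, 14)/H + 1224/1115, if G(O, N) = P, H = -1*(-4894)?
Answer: 86858043/79123745 ≈ 1.0977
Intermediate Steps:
H = 4894
P = -6/145 (P = 8*(-⅒) + 22*(1/29) = -⅘ + 22/29 = -6/145 ≈ -0.041379)
G(O, N) = -6/145
G(-54, 14)/H + 1224/1115 = -6/145/4894 + 1224/1115 = -6/145*1/4894 + 1224*(1/1115) = -3/354815 + 1224/1115 = 86858043/79123745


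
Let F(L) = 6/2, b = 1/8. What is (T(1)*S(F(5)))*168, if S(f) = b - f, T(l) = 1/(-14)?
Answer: 69/2 ≈ 34.500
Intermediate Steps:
b = ⅛ ≈ 0.12500
F(L) = 3 (F(L) = 6*(½) = 3)
T(l) = -1/14
S(f) = ⅛ - f
(T(1)*S(F(5)))*168 = -(⅛ - 1*3)/14*168 = -(⅛ - 3)/14*168 = -1/14*(-23/8)*168 = (23/112)*168 = 69/2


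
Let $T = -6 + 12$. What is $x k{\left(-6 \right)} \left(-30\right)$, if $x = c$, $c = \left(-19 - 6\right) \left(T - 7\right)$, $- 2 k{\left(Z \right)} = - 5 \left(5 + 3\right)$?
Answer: $-15000$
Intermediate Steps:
$k{\left(Z \right)} = 20$ ($k{\left(Z \right)} = - \frac{\left(-5\right) \left(5 + 3\right)}{2} = - \frac{\left(-5\right) 8}{2} = \left(- \frac{1}{2}\right) \left(-40\right) = 20$)
$T = 6$
$c = 25$ ($c = \left(-19 - 6\right) \left(6 - 7\right) = \left(-25\right) \left(-1\right) = 25$)
$x = 25$
$x k{\left(-6 \right)} \left(-30\right) = 25 \cdot 20 \left(-30\right) = 500 \left(-30\right) = -15000$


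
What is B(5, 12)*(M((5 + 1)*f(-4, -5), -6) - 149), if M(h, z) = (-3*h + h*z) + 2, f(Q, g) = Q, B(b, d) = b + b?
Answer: 690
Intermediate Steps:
B(b, d) = 2*b
M(h, z) = 2 - 3*h + h*z
B(5, 12)*(M((5 + 1)*f(-4, -5), -6) - 149) = (2*5)*((2 - 3*(5 + 1)*(-4) + ((5 + 1)*(-4))*(-6)) - 149) = 10*((2 - 18*(-4) + (6*(-4))*(-6)) - 149) = 10*((2 - 3*(-24) - 24*(-6)) - 149) = 10*((2 + 72 + 144) - 149) = 10*(218 - 149) = 10*69 = 690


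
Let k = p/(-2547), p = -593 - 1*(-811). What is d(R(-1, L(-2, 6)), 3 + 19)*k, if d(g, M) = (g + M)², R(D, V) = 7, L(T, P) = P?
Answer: -183338/2547 ≈ -71.982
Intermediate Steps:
p = 218 (p = -593 + 811 = 218)
d(g, M) = (M + g)²
k = -218/2547 (k = 218/(-2547) = 218*(-1/2547) = -218/2547 ≈ -0.085591)
d(R(-1, L(-2, 6)), 3 + 19)*k = ((3 + 19) + 7)²*(-218/2547) = (22 + 7)²*(-218/2547) = 29²*(-218/2547) = 841*(-218/2547) = -183338/2547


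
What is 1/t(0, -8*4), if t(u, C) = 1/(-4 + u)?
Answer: -4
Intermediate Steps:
1/t(0, -8*4) = 1/(1/(-4 + 0)) = 1/(1/(-4)) = 1/(-1/4) = -4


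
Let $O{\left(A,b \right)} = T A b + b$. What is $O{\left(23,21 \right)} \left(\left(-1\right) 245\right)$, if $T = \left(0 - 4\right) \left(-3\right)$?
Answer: $-1425165$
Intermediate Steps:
$T = 12$ ($T = \left(-4\right) \left(-3\right) = 12$)
$O{\left(A,b \right)} = b + 12 A b$ ($O{\left(A,b \right)} = 12 A b + b = b + 12 A b$)
$O{\left(23,21 \right)} \left(\left(-1\right) 245\right) = 21 \left(1 + 12 \cdot 23\right) \left(\left(-1\right) 245\right) = 21 \left(1 + 276\right) \left(-245\right) = 21 \cdot 277 \left(-245\right) = 5817 \left(-245\right) = -1425165$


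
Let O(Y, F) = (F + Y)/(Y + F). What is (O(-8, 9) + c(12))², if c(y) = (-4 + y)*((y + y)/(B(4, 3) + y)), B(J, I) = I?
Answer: 4761/25 ≈ 190.44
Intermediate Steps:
O(Y, F) = 1 (O(Y, F) = (F + Y)/(F + Y) = 1)
c(y) = 2*y*(-4 + y)/(3 + y) (c(y) = (-4 + y)*((y + y)/(3 + y)) = (-4 + y)*((2*y)/(3 + y)) = (-4 + y)*(2*y/(3 + y)) = 2*y*(-4 + y)/(3 + y))
(O(-8, 9) + c(12))² = (1 + 2*12*(-4 + 12)/(3 + 12))² = (1 + 2*12*8/15)² = (1 + 2*12*(1/15)*8)² = (1 + 64/5)² = (69/5)² = 4761/25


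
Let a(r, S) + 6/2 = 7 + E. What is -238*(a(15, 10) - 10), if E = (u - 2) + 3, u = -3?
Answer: 1904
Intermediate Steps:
E = -2 (E = (-3 - 2) + 3 = -5 + 3 = -2)
a(r, S) = 2 (a(r, S) = -3 + (7 - 2) = -3 + 5 = 2)
-238*(a(15, 10) - 10) = -238*(2 - 10) = -238*(-8) = 1904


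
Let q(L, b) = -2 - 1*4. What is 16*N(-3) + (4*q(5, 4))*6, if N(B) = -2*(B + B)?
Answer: 48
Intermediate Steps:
q(L, b) = -6 (q(L, b) = -2 - 4 = -6)
N(B) = -4*B
16*N(-3) + (4*q(5, 4))*6 = 16*(-4*(-3)) + (4*(-6))*6 = 16*12 - 24*6 = 192 - 144 = 48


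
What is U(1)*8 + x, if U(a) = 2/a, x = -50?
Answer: -34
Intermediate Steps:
U(1)*8 + x = (2/1)*8 - 50 = (2*1)*8 - 50 = 2*8 - 50 = 16 - 50 = -34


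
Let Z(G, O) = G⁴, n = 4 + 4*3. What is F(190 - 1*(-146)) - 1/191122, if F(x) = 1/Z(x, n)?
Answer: -6372657847/1217973376843776 ≈ -5.2322e-6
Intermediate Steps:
n = 16 (n = 4 + 12 = 16)
F(x) = x⁻⁴ (F(x) = 1/(x⁴) = x⁻⁴)
F(190 - 1*(-146)) - 1/191122 = (190 - 1*(-146))⁻⁴ - 1/191122 = (190 + 146)⁻⁴ - 1*1/191122 = 336⁻⁴ - 1/191122 = 1/12745506816 - 1/191122 = -6372657847/1217973376843776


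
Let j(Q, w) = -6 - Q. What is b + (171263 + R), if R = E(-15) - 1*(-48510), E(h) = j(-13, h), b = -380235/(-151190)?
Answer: 6645783687/30238 ≈ 2.1978e+5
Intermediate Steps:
b = 76047/30238 (b = -380235*(-1/151190) = 76047/30238 ≈ 2.5149)
E(h) = 7 (E(h) = -6 - 1*(-13) = -6 + 13 = 7)
R = 48517 (R = 7 - 1*(-48510) = 7 + 48510 = 48517)
b + (171263 + R) = 76047/30238 + (171263 + 48517) = 76047/30238 + 219780 = 6645783687/30238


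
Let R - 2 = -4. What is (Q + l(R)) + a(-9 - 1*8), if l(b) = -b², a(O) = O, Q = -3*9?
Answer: -48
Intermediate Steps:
Q = -27
R = -2 (R = 2 - 4 = -2)
(Q + l(R)) + a(-9 - 1*8) = (-27 - 1*(-2)²) + (-9 - 1*8) = (-27 - 1*4) + (-9 - 8) = (-27 - 4) - 17 = -31 - 17 = -48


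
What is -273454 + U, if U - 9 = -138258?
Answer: -411703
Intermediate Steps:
U = -138249 (U = 9 - 138258 = -138249)
-273454 + U = -273454 - 138249 = -411703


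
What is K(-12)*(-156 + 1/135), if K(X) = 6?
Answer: -42118/45 ≈ -935.96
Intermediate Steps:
K(-12)*(-156 + 1/135) = 6*(-156 + 1/135) = 6*(-21059/135) = -42118/45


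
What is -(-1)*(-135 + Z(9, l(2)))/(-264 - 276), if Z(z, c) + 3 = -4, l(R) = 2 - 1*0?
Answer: 71/270 ≈ 0.26296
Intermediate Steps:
l(R) = 2 (l(R) = 2 + 0 = 2)
Z(z, c) = -7 (Z(z, c) = -3 - 4 = -7)
-(-1)*(-135 + Z(9, l(2)))/(-264 - 276) = -(-1)*(-135 - 7)/(-264 - 276) = -(-1)*(-142/(-540)) = -(-1)*(-142*(-1/540)) = -(-1)*71/270 = -1*(-71/270) = 71/270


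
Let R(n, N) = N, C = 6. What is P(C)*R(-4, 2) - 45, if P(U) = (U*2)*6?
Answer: 99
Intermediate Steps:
P(U) = 12*U (P(U) = (2*U)*6 = 12*U)
P(C)*R(-4, 2) - 45 = (12*6)*2 - 45 = 72*2 - 45 = 144 - 45 = 99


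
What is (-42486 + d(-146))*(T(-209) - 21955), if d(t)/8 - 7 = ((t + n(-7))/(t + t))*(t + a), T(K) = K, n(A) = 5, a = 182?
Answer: 68425543032/73 ≈ 9.3734e+8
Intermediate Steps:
d(t) = 56 + 4*(5 + t)*(182 + t)/t (d(t) = 56 + 8*(((t + 5)/(t + t))*(t + 182)) = 56 + 8*(((5 + t)/((2*t)))*(182 + t)) = 56 + 8*(((5 + t)*(1/(2*t)))*(182 + t)) = 56 + 8*(((5 + t)/(2*t))*(182 + t)) = 56 + 8*((5 + t)*(182 + t)/(2*t)) = 56 + 4*(5 + t)*(182 + t)/t)
(-42486 + d(-146))*(T(-209) - 21955) = (-42486 + (804 + 4*(-146) + 3640/(-146)))*(-209 - 21955) = (-42486 + (804 - 584 + 3640*(-1/146)))*(-22164) = (-42486 + (804 - 584 - 1820/73))*(-22164) = (-42486 + 14240/73)*(-22164) = -3087238/73*(-22164) = 68425543032/73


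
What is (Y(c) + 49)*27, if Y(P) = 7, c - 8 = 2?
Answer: 1512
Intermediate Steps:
c = 10 (c = 8 + 2 = 10)
(Y(c) + 49)*27 = (7 + 49)*27 = 56*27 = 1512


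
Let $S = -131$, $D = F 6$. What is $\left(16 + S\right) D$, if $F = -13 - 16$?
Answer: $20010$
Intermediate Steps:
$F = -29$ ($F = -13 - 16 = -29$)
$D = -174$ ($D = \left(-29\right) 6 = -174$)
$\left(16 + S\right) D = \left(16 - 131\right) \left(-174\right) = \left(-115\right) \left(-174\right) = 20010$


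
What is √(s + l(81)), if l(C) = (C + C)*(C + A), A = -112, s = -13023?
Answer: 3*I*√2005 ≈ 134.33*I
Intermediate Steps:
l(C) = 2*C*(-112 + C) (l(C) = (C + C)*(C - 112) = (2*C)*(-112 + C) = 2*C*(-112 + C))
√(s + l(81)) = √(-13023 + 2*81*(-112 + 81)) = √(-13023 + 2*81*(-31)) = √(-13023 - 5022) = √(-18045) = 3*I*√2005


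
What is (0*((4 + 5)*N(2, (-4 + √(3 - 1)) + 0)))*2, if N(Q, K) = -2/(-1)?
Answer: 0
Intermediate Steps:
N(Q, K) = 2 (N(Q, K) = -2*(-1) = 2)
(0*((4 + 5)*N(2, (-4 + √(3 - 1)) + 0)))*2 = (0*((4 + 5)*2))*2 = (0*(9*2))*2 = (0*18)*2 = 0*2 = 0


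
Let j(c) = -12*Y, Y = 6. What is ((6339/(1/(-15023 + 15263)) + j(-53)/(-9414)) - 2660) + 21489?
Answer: 805518851/523 ≈ 1.5402e+6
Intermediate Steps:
j(c) = -72 (j(c) = -12*6 = -72)
((6339/(1/(-15023 + 15263)) + j(-53)/(-9414)) - 2660) + 21489 = ((6339/(1/(-15023 + 15263)) - 72/(-9414)) - 2660) + 21489 = ((6339/(1/240) - 72*(-1/9414)) - 2660) + 21489 = ((6339/(1/240) + 4/523) - 2660) + 21489 = ((6339*240 + 4/523) - 2660) + 21489 = ((1521360 + 4/523) - 2660) + 21489 = (795671284/523 - 2660) + 21489 = 794280104/523 + 21489 = 805518851/523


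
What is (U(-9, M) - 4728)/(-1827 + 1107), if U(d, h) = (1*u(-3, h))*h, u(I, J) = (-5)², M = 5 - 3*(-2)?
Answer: 4453/720 ≈ 6.1847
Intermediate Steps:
M = 11 (M = 5 + 6 = 11)
u(I, J) = 25
U(d, h) = 25*h (U(d, h) = (1*25)*h = 25*h)
(U(-9, M) - 4728)/(-1827 + 1107) = (25*11 - 4728)/(-1827 + 1107) = (275 - 4728)/(-720) = -4453*(-1/720) = 4453/720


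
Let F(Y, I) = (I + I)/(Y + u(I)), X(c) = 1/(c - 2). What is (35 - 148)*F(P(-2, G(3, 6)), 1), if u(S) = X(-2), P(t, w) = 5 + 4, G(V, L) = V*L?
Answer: -904/35 ≈ -25.829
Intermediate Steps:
G(V, L) = L*V
P(t, w) = 9
X(c) = 1/(-2 + c)
u(S) = -1/4 (u(S) = 1/(-2 - 2) = 1/(-4) = -1/4)
F(Y, I) = 2*I/(-1/4 + Y) (F(Y, I) = (I + I)/(Y - 1/4) = (2*I)/(-1/4 + Y) = 2*I/(-1/4 + Y))
(35 - 148)*F(P(-2, G(3, 6)), 1) = (35 - 148)*(8*1/(-1 + 4*9)) = -904/(-1 + 36) = -904/35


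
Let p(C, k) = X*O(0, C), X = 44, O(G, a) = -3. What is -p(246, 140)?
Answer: 132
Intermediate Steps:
p(C, k) = -132 (p(C, k) = 44*(-3) = -132)
-p(246, 140) = -1*(-132) = 132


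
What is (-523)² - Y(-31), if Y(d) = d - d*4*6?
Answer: 272816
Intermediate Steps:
Y(d) = -23*d (Y(d) = d - 4*d*6 = d - 24*d = -23*d)
(-523)² - Y(-31) = (-523)² - (-23)*(-31) = 273529 - 1*713 = 273529 - 713 = 272816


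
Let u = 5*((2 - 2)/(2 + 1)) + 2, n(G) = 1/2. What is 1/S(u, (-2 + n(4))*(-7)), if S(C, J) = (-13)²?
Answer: 1/169 ≈ 0.0059172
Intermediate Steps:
n(G) = ½
u = 2 (u = 5*(0/3) + 2 = 5*(0*(⅓)) + 2 = 5*0 + 2 = 0 + 2 = 2)
S(C, J) = 169
1/S(u, (-2 + n(4))*(-7)) = 1/169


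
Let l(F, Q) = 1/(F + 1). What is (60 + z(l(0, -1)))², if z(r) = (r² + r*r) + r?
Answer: 3969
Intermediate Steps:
l(F, Q) = 1/(1 + F)
z(r) = r + 2*r² (z(r) = (r² + r²) + r = 2*r² + r = r + 2*r²)
(60 + z(l(0, -1)))² = (60 + (1 + 2/(1 + 0))/(1 + 0))² = (60 + (1 + 2/1)/1)² = (60 + 1*(1 + 2*1))² = (60 + 1*(1 + 2))² = (60 + 1*3)² = (60 + 3)² = 63² = 3969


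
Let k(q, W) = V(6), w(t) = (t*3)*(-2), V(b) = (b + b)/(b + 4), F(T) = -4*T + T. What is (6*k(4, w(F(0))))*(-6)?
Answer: -216/5 ≈ -43.200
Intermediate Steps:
F(T) = -3*T
V(b) = 2*b/(4 + b) (V(b) = (2*b)/(4 + b) = 2*b/(4 + b))
w(t) = -6*t (w(t) = (3*t)*(-2) = -6*t)
k(q, W) = 6/5 (k(q, W) = 2*6/(4 + 6) = 2*6/10 = 2*6*(⅒) = 6/5)
(6*k(4, w(F(0))))*(-6) = (6*(6/5))*(-6) = (36/5)*(-6) = -216/5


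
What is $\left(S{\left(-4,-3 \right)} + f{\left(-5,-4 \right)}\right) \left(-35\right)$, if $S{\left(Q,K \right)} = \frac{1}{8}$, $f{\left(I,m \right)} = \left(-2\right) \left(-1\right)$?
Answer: $- \frac{595}{8} \approx -74.375$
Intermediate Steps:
$f{\left(I,m \right)} = 2$
$S{\left(Q,K \right)} = \frac{1}{8}$
$\left(S{\left(-4,-3 \right)} + f{\left(-5,-4 \right)}\right) \left(-35\right) = \left(\frac{1}{8} + 2\right) \left(-35\right) = \frac{17}{8} \left(-35\right) = - \frac{595}{8}$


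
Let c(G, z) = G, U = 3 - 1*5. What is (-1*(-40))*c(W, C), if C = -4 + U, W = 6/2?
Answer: 120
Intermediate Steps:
U = -2 (U = 3 - 5 = -2)
W = 3 (W = 6*(1/2) = 3)
C = -6 (C = -4 - 2 = -6)
(-1*(-40))*c(W, C) = -1*(-40)*3 = 40*3 = 120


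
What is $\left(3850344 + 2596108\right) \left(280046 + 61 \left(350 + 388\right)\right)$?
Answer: $2095509472928$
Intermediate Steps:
$\left(3850344 + 2596108\right) \left(280046 + 61 \left(350 + 388\right)\right) = 6446452 \left(280046 + 61 \cdot 738\right) = 6446452 \left(280046 + 45018\right) = 6446452 \cdot 325064 = 2095509472928$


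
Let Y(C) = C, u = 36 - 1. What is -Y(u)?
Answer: -35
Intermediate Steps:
u = 35
-Y(u) = -1*35 = -35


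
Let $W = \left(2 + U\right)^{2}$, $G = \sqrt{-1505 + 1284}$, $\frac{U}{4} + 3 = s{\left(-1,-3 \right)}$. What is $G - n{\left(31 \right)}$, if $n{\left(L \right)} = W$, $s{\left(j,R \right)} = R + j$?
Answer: $-676 + i \sqrt{221} \approx -676.0 + 14.866 i$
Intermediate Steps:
$U = -28$ ($U = -12 + 4 \left(-3 - 1\right) = -12 + 4 \left(-4\right) = -12 - 16 = -28$)
$G = i \sqrt{221}$ ($G = \sqrt{-221} = i \sqrt{221} \approx 14.866 i$)
$W = 676$ ($W = \left(2 - 28\right)^{2} = \left(-26\right)^{2} = 676$)
$n{\left(L \right)} = 676$
$G - n{\left(31 \right)} = i \sqrt{221} - 676 = -676 + i \sqrt{221}$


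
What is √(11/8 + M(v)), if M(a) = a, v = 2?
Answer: 3*√6/4 ≈ 1.8371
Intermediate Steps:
√(11/8 + M(v)) = √(11/8 + 2) = √(27/8) = 3*√6/4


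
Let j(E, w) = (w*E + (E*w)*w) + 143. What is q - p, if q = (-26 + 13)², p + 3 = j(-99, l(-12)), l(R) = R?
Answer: 13097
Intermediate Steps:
j(E, w) = 143 + E*w + E*w² (j(E, w) = (E*w + E*w²) + 143 = 143 + E*w + E*w²)
p = -12928 (p = -3 + (143 - 99*(-12) - 99*(-12)²) = -3 + (143 + 1188 - 99*144) = -3 + (143 + 1188 - 14256) = -3 - 12925 = -12928)
q = 169 (q = (-13)² = 169)
q - p = 169 - 1*(-12928) = 169 + 12928 = 13097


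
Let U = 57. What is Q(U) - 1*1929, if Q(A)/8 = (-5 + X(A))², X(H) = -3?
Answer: -1417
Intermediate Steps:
Q(A) = 512 (Q(A) = 8*(-5 - 3)² = 8*(-8)² = 8*64 = 512)
Q(U) - 1*1929 = 512 - 1*1929 = 512 - 1929 = -1417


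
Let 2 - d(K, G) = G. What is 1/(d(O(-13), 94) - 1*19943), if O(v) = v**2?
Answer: -1/20035 ≈ -4.9913e-5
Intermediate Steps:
d(K, G) = 2 - G
1/(d(O(-13), 94) - 1*19943) = 1/((2 - 1*94) - 1*19943) = 1/((2 - 94) - 19943) = 1/(-92 - 19943) = 1/(-20035) = -1/20035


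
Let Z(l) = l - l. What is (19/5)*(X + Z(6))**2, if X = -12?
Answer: 2736/5 ≈ 547.20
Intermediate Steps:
Z(l) = 0
(19/5)*(X + Z(6))**2 = (19/5)*(-12 + 0)**2 = (19*(1/5))*(-12)**2 = (19/5)*144 = 2736/5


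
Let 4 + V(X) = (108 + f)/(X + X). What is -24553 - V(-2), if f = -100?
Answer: -24547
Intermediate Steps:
V(X) = -4 + 4/X (V(X) = -4 + (108 - 100)/(X + X) = -4 + 8/((2*X)) = -4 + 8*(1/(2*X)) = -4 + 4/X)
-24553 - V(-2) = -24553 - (-4 + 4/(-2)) = -24553 - (-4 + 4*(-½)) = -24553 - (-4 - 2) = -24553 - 1*(-6) = -24553 + 6 = -24547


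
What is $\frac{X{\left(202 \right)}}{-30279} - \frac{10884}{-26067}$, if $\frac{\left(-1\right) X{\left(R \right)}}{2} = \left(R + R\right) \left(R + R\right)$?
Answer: $\frac{2946219860}{263094231} \approx 11.198$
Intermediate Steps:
$X{\left(R \right)} = - 8 R^{2}$ ($X{\left(R \right)} = - 2 \left(R + R\right) \left(R + R\right) = - 2 \cdot 2 R 2 R = - 2 \cdot 4 R^{2} = - 8 R^{2}$)
$\frac{X{\left(202 \right)}}{-30279} - \frac{10884}{-26067} = \frac{\left(-8\right) 202^{2}}{-30279} - \frac{10884}{-26067} = \left(-8\right) 40804 \left(- \frac{1}{30279}\right) - - \frac{3628}{8689} = \left(-326432\right) \left(- \frac{1}{30279}\right) + \frac{3628}{8689} = \frac{326432}{30279} + \frac{3628}{8689} = \frac{2946219860}{263094231}$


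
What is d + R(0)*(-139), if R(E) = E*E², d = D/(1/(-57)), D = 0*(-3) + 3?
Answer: -171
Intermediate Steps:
D = 3 (D = 0 + 3 = 3)
d = -171 (d = 3/(1/(-57)) = 3/(-1/57) = 3*(-57) = -171)
R(E) = E³
d + R(0)*(-139) = -171 + 0³*(-139) = -171 + 0*(-139) = -171 + 0 = -171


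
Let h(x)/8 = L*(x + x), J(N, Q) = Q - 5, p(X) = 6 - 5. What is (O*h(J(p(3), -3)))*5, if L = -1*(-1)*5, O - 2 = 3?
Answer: -16000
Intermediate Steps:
p(X) = 1
O = 5 (O = 2 + 3 = 5)
L = 5 (L = 1*5 = 5)
J(N, Q) = -5 + Q
h(x) = 80*x (h(x) = 8*(5*(x + x)) = 8*(5*(2*x)) = 8*(10*x) = 80*x)
(O*h(J(p(3), -3)))*5 = (5*(80*(-5 - 3)))*5 = (5*(80*(-8)))*5 = (5*(-640))*5 = -3200*5 = -16000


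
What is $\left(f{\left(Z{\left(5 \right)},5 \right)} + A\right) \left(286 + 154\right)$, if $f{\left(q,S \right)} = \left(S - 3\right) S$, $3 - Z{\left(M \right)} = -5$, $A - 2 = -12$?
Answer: $0$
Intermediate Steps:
$A = -10$ ($A = 2 - 12 = -10$)
$Z{\left(M \right)} = 8$ ($Z{\left(M \right)} = 3 - -5 = 3 + 5 = 8$)
$f{\left(q,S \right)} = S \left(-3 + S\right)$ ($f{\left(q,S \right)} = \left(-3 + S\right) S = S \left(-3 + S\right)$)
$\left(f{\left(Z{\left(5 \right)},5 \right)} + A\right) \left(286 + 154\right) = \left(5 \left(-3 + 5\right) - 10\right) \left(286 + 154\right) = \left(5 \cdot 2 - 10\right) 440 = \left(10 - 10\right) 440 = 0 \cdot 440 = 0$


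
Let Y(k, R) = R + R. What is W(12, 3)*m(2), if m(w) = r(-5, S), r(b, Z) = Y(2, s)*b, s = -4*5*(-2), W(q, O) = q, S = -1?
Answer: -4800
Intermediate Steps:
s = 40 (s = -20*(-2) = 40)
Y(k, R) = 2*R
r(b, Z) = 80*b (r(b, Z) = (2*40)*b = 80*b)
m(w) = -400 (m(w) = 80*(-5) = -400)
W(12, 3)*m(2) = 12*(-400) = -4800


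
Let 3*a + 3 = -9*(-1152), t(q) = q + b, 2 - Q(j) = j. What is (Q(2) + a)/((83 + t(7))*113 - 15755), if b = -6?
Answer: -3455/6263 ≈ -0.55165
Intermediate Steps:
Q(j) = 2 - j
t(q) = -6 + q (t(q) = q - 6 = -6 + q)
a = 3455 (a = -1 + (-9*(-1152))/3 = -1 + (1/3)*10368 = -1 + 3456 = 3455)
(Q(2) + a)/((83 + t(7))*113 - 15755) = ((2 - 1*2) + 3455)/((83 + (-6 + 7))*113 - 15755) = ((2 - 2) + 3455)/((83 + 1)*113 - 15755) = (0 + 3455)/(84*113 - 15755) = 3455/(9492 - 15755) = 3455/(-6263) = 3455*(-1/6263) = -3455/6263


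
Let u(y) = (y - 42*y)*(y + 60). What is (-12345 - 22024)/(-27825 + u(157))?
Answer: 34369/1424654 ≈ 0.024124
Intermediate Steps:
u(y) = -41*y*(60 + y) (u(y) = (-41*y)*(60 + y) = -41*y*(60 + y))
(-12345 - 22024)/(-27825 + u(157)) = (-12345 - 22024)/(-27825 - 41*157*(60 + 157)) = -34369/(-27825 - 41*157*217) = -34369/(-27825 - 1396829) = -34369/(-1424654) = -34369*(-1/1424654) = 34369/1424654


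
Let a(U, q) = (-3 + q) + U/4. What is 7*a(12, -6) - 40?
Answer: -82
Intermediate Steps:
a(U, q) = -3 + q + U/4 (a(U, q) = (-3 + q) + U*(1/4) = (-3 + q) + U/4 = -3 + q + U/4)
7*a(12, -6) - 40 = 7*(-3 - 6 + (1/4)*12) - 40 = 7*(-3 - 6 + 3) - 40 = 7*(-6) - 40 = -42 - 40 = -82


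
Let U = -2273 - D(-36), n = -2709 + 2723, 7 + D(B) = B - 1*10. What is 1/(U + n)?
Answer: -1/2206 ≈ -0.00045331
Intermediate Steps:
D(B) = -17 + B (D(B) = -7 + (B - 1*10) = -7 + (B - 10) = -7 + (-10 + B) = -17 + B)
n = 14
U = -2220 (U = -2273 - (-17 - 36) = -2273 - 1*(-53) = -2273 + 53 = -2220)
1/(U + n) = 1/(-2220 + 14) = 1/(-2206) = -1/2206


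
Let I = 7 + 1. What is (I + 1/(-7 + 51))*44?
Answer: 353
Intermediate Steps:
I = 8
(I + 1/(-7 + 51))*44 = (8 + 1/(-7 + 51))*44 = (8 + 1/44)*44 = (353/44)*44 = 353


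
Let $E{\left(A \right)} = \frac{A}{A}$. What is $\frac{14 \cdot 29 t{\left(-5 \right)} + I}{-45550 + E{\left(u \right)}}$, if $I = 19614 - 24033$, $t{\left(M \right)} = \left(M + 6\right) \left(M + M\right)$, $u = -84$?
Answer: $\frac{8479}{45549} \approx 0.18615$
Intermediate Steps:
$E{\left(A \right)} = 1$
$t{\left(M \right)} = 2 M \left(6 + M\right)$ ($t{\left(M \right)} = \left(6 + M\right) 2 M = 2 M \left(6 + M\right)$)
$I = -4419$ ($I = 19614 - 24033 = -4419$)
$\frac{14 \cdot 29 t{\left(-5 \right)} + I}{-45550 + E{\left(u \right)}} = \frac{14 \cdot 29 \cdot 2 \left(-5\right) \left(6 - 5\right) - 4419}{-45550 + 1} = \frac{406 \cdot 2 \left(-5\right) 1 - 4419}{-45549} = \left(406 \left(-10\right) - 4419\right) \left(- \frac{1}{45549}\right) = \left(-4060 - 4419\right) \left(- \frac{1}{45549}\right) = \left(-8479\right) \left(- \frac{1}{45549}\right) = \frac{8479}{45549}$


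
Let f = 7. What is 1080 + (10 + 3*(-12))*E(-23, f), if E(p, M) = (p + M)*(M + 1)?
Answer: 4408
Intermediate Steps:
E(p, M) = (1 + M)*(M + p) (E(p, M) = (M + p)*(1 + M) = (1 + M)*(M + p))
1080 + (10 + 3*(-12))*E(-23, f) = 1080 + (10 + 3*(-12))*(7 - 23 + 7**2 + 7*(-23)) = 1080 + (10 - 36)*(7 - 23 + 49 - 161) = 1080 - 26*(-128) = 1080 + 3328 = 4408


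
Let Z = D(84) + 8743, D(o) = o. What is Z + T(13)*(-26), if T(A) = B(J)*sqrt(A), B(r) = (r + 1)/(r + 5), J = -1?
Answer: 8827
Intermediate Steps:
B(r) = (1 + r)/(5 + r)
T(A) = 0 (T(A) = ((1 - 1)/(5 - 1))*sqrt(A) = (0/4)*sqrt(A) = ((1/4)*0)*sqrt(A) = 0*sqrt(A) = 0)
Z = 8827 (Z = 84 + 8743 = 8827)
Z + T(13)*(-26) = 8827 + 0*(-26) = 8827 + 0 = 8827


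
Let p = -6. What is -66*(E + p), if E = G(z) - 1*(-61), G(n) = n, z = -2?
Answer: -3498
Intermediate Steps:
E = 59 (E = -2 - 1*(-61) = -2 + 61 = 59)
-66*(E + p) = -66*(59 - 6) = -66*53 = -3498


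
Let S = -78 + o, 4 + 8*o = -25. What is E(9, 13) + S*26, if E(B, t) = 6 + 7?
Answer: -8437/4 ≈ -2109.3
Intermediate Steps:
E(B, t) = 13
o = -29/8 (o = -1/2 + (1/8)*(-25) = -1/2 - 25/8 = -29/8 ≈ -3.6250)
S = -653/8 (S = -78 - 29/8 = -653/8 ≈ -81.625)
E(9, 13) + S*26 = 13 - 653/8*26 = 13 - 8489/4 = -8437/4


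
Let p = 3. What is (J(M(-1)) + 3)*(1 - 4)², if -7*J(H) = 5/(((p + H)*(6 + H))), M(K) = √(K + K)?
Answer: 39141/1463 + 405*I*√2/2926 ≈ 26.754 + 0.19575*I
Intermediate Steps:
M(K) = √2*√K (M(K) = √(2*K) = √2*√K)
J(H) = -5/(7*(3 + H)*(6 + H)) (J(H) = -5/(7*((3 + H)*(6 + H))) = -5*1/((3 + H)*(6 + H))/7 = -5/(7*(3 + H)*(6 + H)))
(J(M(-1)) + 3)*(1 - 4)² = (-5/(126 + 7*(√2*√(-1))² + 63*(√2*√(-1))) + 3)*(1 - 4)² = (-5/(126 + 7*(√2*I)² + 63*(√2*I)) + 3)*(-3)² = (-5/(126 + 7*(I*√2)² + 63*(I*√2)) + 3)*9 = (-5/(126 + 7*(-2) + 63*I*√2) + 3)*9 = (-5/(126 - 14 + 63*I*√2) + 3)*9 = (-5/(112 + 63*I*√2) + 3)*9 = (3 - 5/(112 + 63*I*√2))*9 = 27 - 45/(112 + 63*I*√2)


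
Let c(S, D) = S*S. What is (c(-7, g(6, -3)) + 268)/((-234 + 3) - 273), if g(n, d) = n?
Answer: -317/504 ≈ -0.62897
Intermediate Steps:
c(S, D) = S**2
(c(-7, g(6, -3)) + 268)/((-234 + 3) - 273) = ((-7)**2 + 268)/((-234 + 3) - 273) = (49 + 268)/(-231 - 273) = 317/(-504) = 317*(-1/504) = -317/504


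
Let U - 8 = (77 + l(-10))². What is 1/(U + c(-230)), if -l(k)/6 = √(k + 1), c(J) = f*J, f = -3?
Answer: 191/1436721 + 28*I/478907 ≈ 0.00013294 + 5.8466e-5*I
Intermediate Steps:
c(J) = -3*J
l(k) = -6*√(1 + k) (l(k) = -6*√(k + 1) = -6*√(1 + k))
U = 8 + (77 - 18*I)² (U = 8 + (77 - 6*√(1 - 10))² = 8 + (77 - 18*I)² ≈ 5613.0 - 2772.0*I)
1/(U + c(-230)) = 1/((5613 - 2772*I) - 3*(-230)) = 1/((5613 - 2772*I) + 690) = 1/(6303 - 2772*I) = (6303 + 2772*I)/47411793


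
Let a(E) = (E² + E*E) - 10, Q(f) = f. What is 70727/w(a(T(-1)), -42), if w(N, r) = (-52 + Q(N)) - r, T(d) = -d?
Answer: -70727/18 ≈ -3929.3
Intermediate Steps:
a(E) = -10 + 2*E² (a(E) = (E² + E²) - 10 = 2*E² - 10 = -10 + 2*E²)
w(N, r) = -52 + N - r (w(N, r) = (-52 + N) - r = -52 + N - r)
70727/w(a(T(-1)), -42) = 70727/(-52 + (-10 + 2*(-1*(-1))²) - 1*(-42)) = 70727/(-52 + (-10 + 2*1²) + 42) = 70727/(-52 + (-10 + 2*1) + 42) = 70727/(-52 + (-10 + 2) + 42) = 70727/(-52 - 8 + 42) = 70727/(-18) = 70727*(-1/18) = -70727/18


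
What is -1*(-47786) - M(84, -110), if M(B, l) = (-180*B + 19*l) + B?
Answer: 64912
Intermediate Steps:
M(B, l) = -179*B + 19*l
-1*(-47786) - M(84, -110) = -1*(-47786) - (-179*84 + 19*(-110)) = 47786 - (-15036 - 2090) = 47786 - 1*(-17126) = 47786 + 17126 = 64912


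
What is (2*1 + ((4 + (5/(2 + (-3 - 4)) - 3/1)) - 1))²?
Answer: 1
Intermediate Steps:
(2*1 + ((4 + (5/(2 + (-3 - 4)) - 3/1)) - 1))² = (2 + ((4 + (5/(2 - 7) - 3*1)) - 1))² = (2 + ((4 + (5/(-5) - 3)) - 1))² = (2 + ((4 + (5*(-⅕) - 3)) - 1))² = (2 + ((4 + (-1 - 3)) - 1))² = (2 + ((4 - 4) - 1))² = (2 + (0 - 1))² = (2 - 1)² = 1² = 1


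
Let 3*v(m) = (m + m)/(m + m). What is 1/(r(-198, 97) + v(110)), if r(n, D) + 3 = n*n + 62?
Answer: 3/117790 ≈ 2.5469e-5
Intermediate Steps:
r(n, D) = 59 + n**2 (r(n, D) = -3 + (n*n + 62) = -3 + (n**2 + 62) = -3 + (62 + n**2) = 59 + n**2)
v(m) = 1/3 (v(m) = ((m + m)/(m + m))/3 = ((2*m)/((2*m)))/3 = ((2*m)*(1/(2*m)))/3 = (1/3)*1 = 1/3)
1/(r(-198, 97) + v(110)) = 1/((59 + (-198)**2) + 1/3) = 1/((59 + 39204) + 1/3) = 1/(39263 + 1/3) = 1/(117790/3) = 3/117790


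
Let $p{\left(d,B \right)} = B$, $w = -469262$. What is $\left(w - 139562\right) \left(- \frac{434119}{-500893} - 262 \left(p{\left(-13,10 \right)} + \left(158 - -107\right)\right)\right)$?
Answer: $\frac{21971792429829544}{500893} \approx 4.3865 \cdot 10^{10}$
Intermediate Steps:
$\left(w - 139562\right) \left(- \frac{434119}{-500893} - 262 \left(p{\left(-13,10 \right)} + \left(158 - -107\right)\right)\right) = \left(-469262 - 139562\right) \left(- \frac{434119}{-500893} - 262 \left(10 + \left(158 - -107\right)\right)\right) = - 608824 \left(\left(-434119\right) \left(- \frac{1}{500893}\right) - 262 \left(10 + \left(158 + 107\right)\right)\right) = - 608824 \left(\frac{434119}{500893} - 262 \left(10 + 265\right)\right) = - 608824 \left(\frac{434119}{500893} - 72050\right) = \left(-608824\right) \left(- \frac{36088906531}{500893}\right) = \frac{21971792429829544}{500893}$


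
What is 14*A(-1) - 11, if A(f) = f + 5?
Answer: 45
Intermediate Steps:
A(f) = 5 + f
14*A(-1) - 11 = 14*(5 - 1) - 11 = 14*4 - 11 = 56 - 11 = 45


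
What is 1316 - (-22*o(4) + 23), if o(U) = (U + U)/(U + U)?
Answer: 1315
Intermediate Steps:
o(U) = 1 (o(U) = (2*U)/((2*U)) = (2*U)*(1/(2*U)) = 1)
1316 - (-22*o(4) + 23) = 1316 - (-22*1 + 23) = 1316 - (-22 + 23) = 1316 - 1*1 = 1316 - 1 = 1315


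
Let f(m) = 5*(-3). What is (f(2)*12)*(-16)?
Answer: 2880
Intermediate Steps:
f(m) = -15
(f(2)*12)*(-16) = -15*12*(-16) = -180*(-16) = 2880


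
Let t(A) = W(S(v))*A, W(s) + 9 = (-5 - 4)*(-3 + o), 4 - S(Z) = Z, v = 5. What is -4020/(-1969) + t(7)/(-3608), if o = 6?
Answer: 340917/161458 ≈ 2.1115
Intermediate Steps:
S(Z) = 4 - Z
W(s) = -36 (W(s) = -9 + (-5 - 4)*(-3 + 6) = -9 - 9*3 = -9 - 27 = -36)
t(A) = -36*A
-4020/(-1969) + t(7)/(-3608) = -4020/(-1969) - 36*7/(-3608) = -4020*(-1/1969) - 252*(-1/3608) = 4020/1969 + 63/902 = 340917/161458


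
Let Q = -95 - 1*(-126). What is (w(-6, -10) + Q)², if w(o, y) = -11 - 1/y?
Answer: 40401/100 ≈ 404.01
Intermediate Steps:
Q = 31 (Q = -95 + 126 = 31)
(w(-6, -10) + Q)² = ((-11 - 1/(-10)) + 31)² = ((-11 - 1*(-⅒)) + 31)² = ((-11 + ⅒) + 31)² = (-109/10 + 31)² = (201/10)² = 40401/100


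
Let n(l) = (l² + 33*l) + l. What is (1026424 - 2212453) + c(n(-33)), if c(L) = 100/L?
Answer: -39139057/33 ≈ -1.1860e+6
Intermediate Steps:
n(l) = l² + 34*l
(1026424 - 2212453) + c(n(-33)) = (1026424 - 2212453) + 100/((-33*(34 - 33))) = -1186029 + 100/((-33*1)) = -1186029 + 100/(-33) = -1186029 + 100*(-1/33) = -1186029 - 100/33 = -39139057/33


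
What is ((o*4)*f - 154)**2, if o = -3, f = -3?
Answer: 13924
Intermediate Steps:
((o*4)*f - 154)**2 = (-3*4*(-3) - 154)**2 = (-12*(-3) - 154)**2 = (36 - 154)**2 = (-118)**2 = 13924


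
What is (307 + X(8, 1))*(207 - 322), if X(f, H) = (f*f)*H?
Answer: -42665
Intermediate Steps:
X(f, H) = H*f² (X(f, H) = f²*H = H*f²)
(307 + X(8, 1))*(207 - 322) = (307 + 1*8²)*(207 - 322) = (307 + 1*64)*(-115) = (307 + 64)*(-115) = 371*(-115) = -42665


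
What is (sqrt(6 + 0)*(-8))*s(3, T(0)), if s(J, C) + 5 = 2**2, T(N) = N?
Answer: 8*sqrt(6) ≈ 19.596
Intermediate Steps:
s(J, C) = -1 (s(J, C) = -5 + 2**2 = -5 + 4 = -1)
(sqrt(6 + 0)*(-8))*s(3, T(0)) = (sqrt(6 + 0)*(-8))*(-1) = (sqrt(6)*(-8))*(-1) = -8*sqrt(6)*(-1) = 8*sqrt(6)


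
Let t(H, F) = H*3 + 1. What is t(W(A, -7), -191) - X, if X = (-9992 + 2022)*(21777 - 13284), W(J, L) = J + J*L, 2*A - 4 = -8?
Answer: 67689247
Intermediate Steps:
A = -2 (A = 2 + (1/2)*(-8) = 2 - 4 = -2)
t(H, F) = 1 + 3*H (t(H, F) = 3*H + 1 = 1 + 3*H)
X = -67689210 (X = -7970*8493 = -67689210)
t(W(A, -7), -191) - X = (1 + 3*(-2*(1 - 7))) - 1*(-67689210) = (1 + 3*(-2*(-6))) + 67689210 = (1 + 3*12) + 67689210 = (1 + 36) + 67689210 = 37 + 67689210 = 67689247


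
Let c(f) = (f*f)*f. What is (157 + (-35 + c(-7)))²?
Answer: 48841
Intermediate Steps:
c(f) = f³ (c(f) = f²*f = f³)
(157 + (-35 + c(-7)))² = (157 + (-35 + (-7)³))² = (157 + (-35 - 343))² = (157 - 378)² = (-221)² = 48841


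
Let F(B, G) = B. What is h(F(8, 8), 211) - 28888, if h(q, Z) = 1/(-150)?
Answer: -4333201/150 ≈ -28888.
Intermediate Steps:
h(q, Z) = -1/150
h(F(8, 8), 211) - 28888 = -1/150 - 28888 = -4333201/150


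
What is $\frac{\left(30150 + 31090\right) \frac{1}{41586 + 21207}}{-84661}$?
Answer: $- \frac{61240}{5316118173} \approx -1.152 \cdot 10^{-5}$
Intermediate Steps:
$\frac{\left(30150 + 31090\right) \frac{1}{41586 + 21207}}{-84661} = \frac{61240}{62793} \left(- \frac{1}{84661}\right) = - \frac{61240}{5316118173}$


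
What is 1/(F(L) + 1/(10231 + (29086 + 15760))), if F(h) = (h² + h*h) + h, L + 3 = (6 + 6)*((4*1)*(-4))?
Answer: 55077/4177865836 ≈ 1.3183e-5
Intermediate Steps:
L = -195 (L = -3 + (6 + 6)*((4*1)*(-4)) = -3 + 12*(4*(-4)) = -3 + 12*(-16) = -3 - 192 = -195)
F(h) = h + 2*h² (F(h) = (h² + h²) + h = 2*h² + h = h + 2*h²)
1/(F(L) + 1/(10231 + (29086 + 15760))) = 1/(-195*(1 + 2*(-195)) + 1/(10231 + (29086 + 15760))) = 1/(-195*(1 - 390) + 1/(10231 + 44846)) = 1/(-195*(-389) + 1/55077) = 1/(75855 + 1/55077) = 1/(4177865836/55077) = 55077/4177865836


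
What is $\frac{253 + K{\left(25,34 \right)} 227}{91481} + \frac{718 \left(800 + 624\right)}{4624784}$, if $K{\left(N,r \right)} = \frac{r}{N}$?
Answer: $\frac{4845309247}{21324589975} \approx 0.22722$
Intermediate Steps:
$\frac{253 + K{\left(25,34 \right)} 227}{91481} + \frac{718 \left(800 + 624\right)}{4624784} = \frac{253 + \frac{34}{25} \cdot 227}{91481} + \frac{718 \left(800 + 624\right)}{4624784} = \left(253 + 34 \cdot \frac{1}{25} \cdot 227\right) \frac{1}{91481} + 718 \cdot 1424 \cdot \frac{1}{4624784} = \left(253 + \frac{34}{25} \cdot 227\right) \frac{1}{91481} + 1022432 \cdot \frac{1}{4624784} = \left(253 + \frac{7718}{25}\right) \frac{1}{91481} + \frac{63902}{289049} = \frac{14043}{25} \cdot \frac{1}{91481} + \frac{63902}{289049} = \frac{453}{73775} + \frac{63902}{289049} = \frac{4845309247}{21324589975}$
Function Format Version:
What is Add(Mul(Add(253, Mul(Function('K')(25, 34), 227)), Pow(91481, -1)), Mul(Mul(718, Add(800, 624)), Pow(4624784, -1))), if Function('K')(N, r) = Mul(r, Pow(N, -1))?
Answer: Rational(4845309247, 21324589975) ≈ 0.22722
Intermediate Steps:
Add(Mul(Add(253, Mul(Function('K')(25, 34), 227)), Pow(91481, -1)), Mul(Mul(718, Add(800, 624)), Pow(4624784, -1))) = Add(Mul(Add(253, Mul(Mul(34, Pow(25, -1)), 227)), Pow(91481, -1)), Mul(Mul(718, Add(800, 624)), Pow(4624784, -1))) = Add(Mul(Add(253, Mul(Mul(34, Rational(1, 25)), 227)), Rational(1, 91481)), Mul(Mul(718, 1424), Rational(1, 4624784))) = Add(Mul(Add(253, Mul(Rational(34, 25), 227)), Rational(1, 91481)), Mul(1022432, Rational(1, 4624784))) = Add(Mul(Add(253, Rational(7718, 25)), Rational(1, 91481)), Rational(63902, 289049)) = Add(Mul(Rational(14043, 25), Rational(1, 91481)), Rational(63902, 289049)) = Add(Rational(453, 73775), Rational(63902, 289049)) = Rational(4845309247, 21324589975)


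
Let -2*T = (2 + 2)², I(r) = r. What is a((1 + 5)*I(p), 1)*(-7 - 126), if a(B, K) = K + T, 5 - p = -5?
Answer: 931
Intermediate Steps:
p = 10 (p = 5 - 1*(-5) = 5 + 5 = 10)
T = -8 (T = -(2 + 2)²/2 = -½*4² = -½*16 = -8)
a(B, K) = -8 + K (a(B, K) = K - 8 = -8 + K)
a((1 + 5)*I(p), 1)*(-7 - 126) = (-8 + 1)*(-7 - 126) = -7*(-133) = 931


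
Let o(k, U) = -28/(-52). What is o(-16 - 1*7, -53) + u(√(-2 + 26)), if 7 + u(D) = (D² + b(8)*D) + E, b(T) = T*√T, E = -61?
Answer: -565/13 + 64*√3 ≈ 67.390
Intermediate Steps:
b(T) = T^(3/2)
o(k, U) = 7/13 (o(k, U) = -28*(-1/52) = 7/13)
u(D) = -68 + D² + 16*D*√2 (u(D) = -7 + ((D² + 8^(3/2)*D) - 61) = -7 + ((D² + (16*√2)*D) - 61) = -7 + ((D² + 16*D*√2) - 61) = -7 + (-61 + D² + 16*D*√2) = -68 + D² + 16*D*√2)
o(-16 - 1*7, -53) + u(√(-2 + 26)) = 7/13 + (-68 + (√(-2 + 26))² + 16*√(-2 + 26)*√2) = 7/13 + (-68 + (√24)² + 16*√24*√2) = 7/13 + (-68 + (2*√6)² + 16*(2*√6)*√2) = 7/13 + (-68 + 24 + 64*√3) = 7/13 + (-44 + 64*√3) = -565/13 + 64*√3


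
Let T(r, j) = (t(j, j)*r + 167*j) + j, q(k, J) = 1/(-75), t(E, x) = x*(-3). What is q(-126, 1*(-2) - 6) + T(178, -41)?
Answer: 1125449/75 ≈ 15006.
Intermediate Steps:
t(E, x) = -3*x
q(k, J) = -1/75
T(r, j) = 168*j - 3*j*r (T(r, j) = ((-3*j)*r + 167*j) + j = (-3*j*r + 167*j) + j = (167*j - 3*j*r) + j = 168*j - 3*j*r)
q(-126, 1*(-2) - 6) + T(178, -41) = -1/75 + 3*(-41)*(56 - 1*178) = -1/75 + 3*(-41)*(56 - 178) = -1/75 + 3*(-41)*(-122) = -1/75 + 15006 = 1125449/75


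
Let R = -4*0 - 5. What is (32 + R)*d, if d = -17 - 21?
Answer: -1026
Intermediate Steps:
R = -5 (R = 0 - 5 = -5)
d = -38
(32 + R)*d = (32 - 5)*(-38) = 27*(-38) = -1026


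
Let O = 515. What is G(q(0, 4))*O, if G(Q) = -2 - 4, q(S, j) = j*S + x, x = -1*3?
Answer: -3090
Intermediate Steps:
x = -3
q(S, j) = -3 + S*j (q(S, j) = j*S - 3 = S*j - 3 = -3 + S*j)
G(Q) = -6
G(q(0, 4))*O = -6*515 = -3090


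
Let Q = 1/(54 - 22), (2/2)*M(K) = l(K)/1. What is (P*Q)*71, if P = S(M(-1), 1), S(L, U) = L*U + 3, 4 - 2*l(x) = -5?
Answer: 1065/64 ≈ 16.641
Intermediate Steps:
l(x) = 9/2 (l(x) = 2 - ½*(-5) = 2 + 5/2 = 9/2)
M(K) = 9/2 (M(K) = (9/2)/1 = (9/2)*1 = 9/2)
S(L, U) = 3 + L*U
P = 15/2 (P = 3 + (9/2)*1 = 3 + 9/2 = 15/2 ≈ 7.5000)
Q = 1/32 ≈ 0.031250
(P*Q)*71 = ((15/2)*(1/32))*71 = (15/64)*71 = 1065/64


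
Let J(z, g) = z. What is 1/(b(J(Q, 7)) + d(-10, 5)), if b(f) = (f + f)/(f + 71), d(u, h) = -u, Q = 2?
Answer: 73/734 ≈ 0.099455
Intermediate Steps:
b(f) = 2*f/(71 + f) (b(f) = (2*f)/(71 + f) = 2*f/(71 + f))
1/(b(J(Q, 7)) + d(-10, 5)) = 1/(2*2/(71 + 2) - 1*(-10)) = 1/(2*2/73 + 10) = 1/(2*2*(1/73) + 10) = 1/(4/73 + 10) = 1/(734/73) = 73/734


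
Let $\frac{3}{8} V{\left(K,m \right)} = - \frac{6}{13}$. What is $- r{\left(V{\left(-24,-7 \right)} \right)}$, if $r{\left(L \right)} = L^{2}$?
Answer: $- \frac{256}{169} \approx -1.5148$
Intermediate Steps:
$V{\left(K,m \right)} = - \frac{16}{13}$ ($V{\left(K,m \right)} = \frac{8 \left(- \frac{6}{13}\right)}{3} = \frac{8 \left(\left(-6\right) \frac{1}{13}\right)}{3} = \frac{8}{3} \left(- \frac{6}{13}\right) = - \frac{16}{13}$)
$- r{\left(V{\left(-24,-7 \right)} \right)} = - \left(- \frac{16}{13}\right)^{2} = \left(-1\right) \frac{256}{169} = - \frac{256}{169}$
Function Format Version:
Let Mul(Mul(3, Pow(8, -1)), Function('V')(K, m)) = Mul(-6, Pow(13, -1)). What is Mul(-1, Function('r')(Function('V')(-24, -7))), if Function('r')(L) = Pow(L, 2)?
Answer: Rational(-256, 169) ≈ -1.5148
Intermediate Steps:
Function('V')(K, m) = Rational(-16, 13) (Function('V')(K, m) = Mul(Rational(8, 3), Mul(-6, Pow(13, -1))) = Mul(Rational(8, 3), Mul(-6, Rational(1, 13))) = Mul(Rational(8, 3), Rational(-6, 13)) = Rational(-16, 13))
Mul(-1, Function('r')(Function('V')(-24, -7))) = Mul(-1, Pow(Rational(-16, 13), 2)) = Mul(-1, Rational(256, 169)) = Rational(-256, 169)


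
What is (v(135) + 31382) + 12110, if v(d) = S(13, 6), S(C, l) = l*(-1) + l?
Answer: 43492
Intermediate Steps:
S(C, l) = 0 (S(C, l) = -l + l = 0)
v(d) = 0
(v(135) + 31382) + 12110 = (0 + 31382) + 12110 = 31382 + 12110 = 43492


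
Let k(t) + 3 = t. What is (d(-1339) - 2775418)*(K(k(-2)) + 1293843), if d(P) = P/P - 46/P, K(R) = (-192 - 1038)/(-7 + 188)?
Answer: -66945800319718377/18643 ≈ -3.5909e+12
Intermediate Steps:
k(t) = -3 + t
K(R) = -1230/181
d(P) = 1 - 46/P
(d(-1339) - 2775418)*(K(k(-2)) + 1293843) = ((-46 - 1339)/(-1339) - 2775418)*(-1230/181 + 1293843) = (-1/1339*(-1385) - 2775418)*(234184353/181) = (1385/1339 - 2775418)*(234184353/181) = -3716283317/1339*234184353/181 = -66945800319718377/18643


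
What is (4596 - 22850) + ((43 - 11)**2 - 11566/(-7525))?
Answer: -129644184/7525 ≈ -17228.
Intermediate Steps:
(4596 - 22850) + ((43 - 11)**2 - 11566/(-7525)) = -18254 + (32**2 - 11566*(-1/7525)) = -18254 + (1024 + 11566/7525) = -18254 + 7717166/7525 = -129644184/7525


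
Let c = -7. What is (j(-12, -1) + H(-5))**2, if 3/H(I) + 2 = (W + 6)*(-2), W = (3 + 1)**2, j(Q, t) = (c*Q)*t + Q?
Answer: 19527561/2116 ≈ 9228.5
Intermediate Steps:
j(Q, t) = Q - 7*Q*t (j(Q, t) = (-7*Q)*t + Q = -7*Q*t + Q = Q - 7*Q*t)
W = 16 (W = 4**2 = 16)
H(I) = -3/46 (H(I) = 3/(-2 + (16 + 6)*(-2)) = 3/(-2 + 22*(-2)) = 3/(-2 - 44) = 3/(-46) = 3*(-1/46) = -3/46)
(j(-12, -1) + H(-5))**2 = (-12*(1 - 7*(-1)) - 3/46)**2 = (-12*(1 + 7) - 3/46)**2 = (-12*8 - 3/46)**2 = (-96 - 3/46)**2 = (-4419/46)**2 = 19527561/2116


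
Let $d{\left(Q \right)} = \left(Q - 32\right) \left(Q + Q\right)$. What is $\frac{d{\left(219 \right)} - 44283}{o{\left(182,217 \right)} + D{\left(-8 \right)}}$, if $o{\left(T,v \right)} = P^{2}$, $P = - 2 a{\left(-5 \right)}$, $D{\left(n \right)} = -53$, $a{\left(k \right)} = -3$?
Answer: $- \frac{37623}{17} \approx -2213.1$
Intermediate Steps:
$P = 6$ ($P = \left(-2\right) \left(-3\right) = 6$)
$d{\left(Q \right)} = 2 Q \left(-32 + Q\right)$ ($d{\left(Q \right)} = \left(-32 + Q\right) 2 Q = 2 Q \left(-32 + Q\right)$)
$o{\left(T,v \right)} = 36$ ($o{\left(T,v \right)} = 6^{2} = 36$)
$\frac{d{\left(219 \right)} - 44283}{o{\left(182,217 \right)} + D{\left(-8 \right)}} = \frac{2 \cdot 219 \left(-32 + 219\right) - 44283}{36 - 53} = \frac{2 \cdot 219 \cdot 187 - 44283}{-17} = \left(81906 - 44283\right) \left(- \frac{1}{17}\right) = 37623 \left(- \frac{1}{17}\right) = - \frac{37623}{17}$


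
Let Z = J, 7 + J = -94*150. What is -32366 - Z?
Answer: -18259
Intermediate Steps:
J = -14107 (J = -7 - 94*150 = -7 - 14100 = -14107)
Z = -14107
-32366 - Z = -32366 - 1*(-14107) = -32366 + 14107 = -18259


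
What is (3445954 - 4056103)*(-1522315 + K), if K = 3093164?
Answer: -958451946501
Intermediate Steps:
(3445954 - 4056103)*(-1522315 + K) = (3445954 - 4056103)*(-1522315 + 3093164) = -610149*1570849 = -958451946501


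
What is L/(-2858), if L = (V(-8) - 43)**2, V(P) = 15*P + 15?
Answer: -10952/1429 ≈ -7.6641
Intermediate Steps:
V(P) = 15 + 15*P
L = 21904 (L = ((15 + 15*(-8)) - 43)**2 = ((15 - 120) - 43)**2 = (-105 - 43)**2 = (-148)**2 = 21904)
L/(-2858) = 21904/(-2858) = 21904*(-1/2858) = -10952/1429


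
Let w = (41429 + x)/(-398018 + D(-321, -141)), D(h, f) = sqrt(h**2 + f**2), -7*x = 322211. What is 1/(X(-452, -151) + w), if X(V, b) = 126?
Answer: 81513644641513/10271661534512094 - 9394*sqrt(13658)/1711943589085349 ≈ 0.0079358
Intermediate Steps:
x = -322211/7 (x = -1/7*322211 = -322211/7 ≈ -46030.)
D(h, f) = sqrt(f**2 + h**2)
w = -32208/(7*(-398018 + 3*sqrt(13658))) (w = (41429 - 322211/7)/(-398018 + sqrt((-141)**2 + (-321)**2)) = -32208/(7*(-398018 + sqrt(19881 + 103041))) = -32208/(7*(-398018 + sqrt(122922))) = -32208/(7*(-398018 + 3*sqrt(13658))) ≈ 0.011570)
1/(X(-452, -151) + w) = 1/(126 + (6409681872/554463718907 + 48312*sqrt(13658)/554463718907)) = 1/(69868838264154/554463718907 + 48312*sqrt(13658)/554463718907)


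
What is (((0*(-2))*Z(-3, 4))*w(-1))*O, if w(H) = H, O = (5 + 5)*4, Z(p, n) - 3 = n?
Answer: 0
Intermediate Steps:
Z(p, n) = 3 + n
O = 40 (O = 10*4 = 40)
(((0*(-2))*Z(-3, 4))*w(-1))*O = (((0*(-2))*(3 + 4))*(-1))*40 = ((0*7)*(-1))*40 = (0*(-1))*40 = 0*40 = 0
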